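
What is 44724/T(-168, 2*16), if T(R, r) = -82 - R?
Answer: 22362/43 ≈ 520.05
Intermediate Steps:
44724/T(-168, 2*16) = 44724/(-82 - 1*(-168)) = 44724/(-82 + 168) = 44724/86 = 44724*(1/86) = 22362/43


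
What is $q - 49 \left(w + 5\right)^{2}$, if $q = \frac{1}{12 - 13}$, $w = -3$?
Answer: $-197$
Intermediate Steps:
$q = -1$ ($q = \frac{1}{-1} = -1$)
$q - 49 \left(w + 5\right)^{2} = -1 - 49 \left(-3 + 5\right)^{2} = -1 - 49 \cdot 2^{2} = -1 - 196 = -197$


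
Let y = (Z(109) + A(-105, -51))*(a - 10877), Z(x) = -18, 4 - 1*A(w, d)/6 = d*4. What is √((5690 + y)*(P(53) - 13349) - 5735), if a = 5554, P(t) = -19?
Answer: √87448103065 ≈ 2.9572e+5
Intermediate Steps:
A(w, d) = 24 - 24*d (A(w, d) = 24 - 6*d*4 = 24 - 24*d)
y = -6547290 (y = (-18 + (24 - 24*(-51)))*(5554 - 10877) = (-18 + (24 + 1224))*(-5323) = (-18 + 1248)*(-5323) = 1230*(-5323) = -6547290)
√((5690 + y)*(P(53) - 13349) - 5735) = √((5690 - 6547290)*(-19 - 13349) - 5735) = √(-6541600*(-13368) - 5735) = √(87448108800 - 5735) = √87448103065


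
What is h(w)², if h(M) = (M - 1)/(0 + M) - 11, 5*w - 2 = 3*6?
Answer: 1681/16 ≈ 105.06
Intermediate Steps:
w = 4 (w = ⅖ + (3*6)/5 = ⅖ + (⅕)*18 = ⅖ + 18/5 = 4)
h(M) = -11 + (-1 + M)/M (h(M) = (-1 + M)/M - 11 = -11 + (-1 + M)/M)
h(w)² = (-10 - 1/4)² = (-10 - 1*¼)² = (-10 - ¼)² = (-41/4)² = 1681/16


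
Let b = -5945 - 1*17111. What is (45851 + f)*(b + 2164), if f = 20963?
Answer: -1395878088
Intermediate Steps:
b = -23056 (b = -5945 - 17111 = -23056)
(45851 + f)*(b + 2164) = (45851 + 20963)*(-23056 + 2164) = 66814*(-20892) = -1395878088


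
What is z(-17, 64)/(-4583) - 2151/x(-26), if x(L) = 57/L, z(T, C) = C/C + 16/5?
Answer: 427181031/435385 ≈ 981.16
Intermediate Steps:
z(T, C) = 21/5 (z(T, C) = 1 + 16*(⅕) = 1 + 16/5 = 21/5)
z(-17, 64)/(-4583) - 2151/x(-26) = (21/5)/(-4583) - 2151/(57/(-26)) = (21/5)*(-1/4583) - 2151/(57*(-1/26)) = -21/22915 - 2151/(-57/26) = -21/22915 - 2151*(-26/57) = -21/22915 + 18642/19 = 427181031/435385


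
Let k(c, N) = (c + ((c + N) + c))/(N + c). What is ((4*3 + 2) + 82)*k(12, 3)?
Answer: 1248/5 ≈ 249.60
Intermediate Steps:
k(c, N) = (N + 3*c)/(N + c) (k(c, N) = (c + ((N + c) + c))/(N + c) = (c + (N + 2*c))/(N + c) = (N + 3*c)/(N + c))
((4*3 + 2) + 82)*k(12, 3) = ((4*3 + 2) + 82)*((3 + 3*12)/(3 + 12)) = ((12 + 2) + 82)*((3 + 36)/15) = (14 + 82)*((1/15)*39) = 96*(13/5) = 1248/5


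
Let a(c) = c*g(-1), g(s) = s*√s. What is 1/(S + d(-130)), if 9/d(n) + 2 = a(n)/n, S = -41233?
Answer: -206183/8502285914 - 9*I/8502285914 ≈ -2.425e-5 - 1.0585e-9*I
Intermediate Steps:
g(s) = s^(3/2)
a(c) = -I*c (a(c) = c*(-1)^(3/2) = c*(-I) = -I*c)
d(n) = 9*(-2 + I)/5 (d(n) = 9/(-2 + (-I*n)/n) = 9/(-2 - I) = 9*((-2 + I)/5) = 9*(-2 + I)/5)
1/(S + d(-130)) = 1/(-41233 + (-18/5 + 9*I/5)) = 1/(-206183/5 + 9*I/5) = 5*(-206183/5 - 9*I/5)/8502285914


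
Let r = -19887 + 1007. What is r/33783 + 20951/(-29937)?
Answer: -424332731/337120557 ≈ -1.2587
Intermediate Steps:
r = -18880
r/33783 + 20951/(-29937) = -18880/33783 + 20951/(-29937) = -18880*1/33783 + 20951*(-1/29937) = -18880/33783 - 20951/29937 = -424332731/337120557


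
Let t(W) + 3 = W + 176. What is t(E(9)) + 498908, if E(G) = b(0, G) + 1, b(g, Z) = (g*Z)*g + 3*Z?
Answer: 499109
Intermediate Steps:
b(g, Z) = 3*Z + Z*g² (b(g, Z) = (Z*g)*g + 3*Z = Z*g² + 3*Z = 3*Z + Z*g²)
E(G) = 1 + 3*G (E(G) = G*(3 + 0²) + 1 = G*(3 + 0) + 1 = G*3 + 1 = 3*G + 1 = 1 + 3*G)
t(W) = 173 + W (t(W) = -3 + (W + 176) = -3 + (176 + W) = 173 + W)
t(E(9)) + 498908 = (173 + (1 + 3*9)) + 498908 = (173 + (1 + 27)) + 498908 = (173 + 28) + 498908 = 201 + 498908 = 499109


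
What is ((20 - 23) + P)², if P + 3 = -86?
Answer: 8464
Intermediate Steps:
P = -89 (P = -3 - 86 = -89)
((20 - 23) + P)² = ((20 - 23) - 89)² = (-3 - 89)² = (-92)² = 8464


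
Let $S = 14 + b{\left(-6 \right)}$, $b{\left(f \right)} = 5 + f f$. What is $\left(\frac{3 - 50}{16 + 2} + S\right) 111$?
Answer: $\frac{34891}{6} \approx 5815.2$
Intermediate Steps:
$b{\left(f \right)} = 5 + f^{2}$
$S = 55$ ($S = 14 + \left(5 + \left(-6\right)^{2}\right) = 14 + \left(5 + 36\right) = 14 + 41 = 55$)
$\left(\frac{3 - 50}{16 + 2} + S\right) 111 = \left(\frac{3 - 50}{16 + 2} + 55\right) 111 = \left(- \frac{47}{18} + 55\right) 111 = \frac{943}{18} \cdot 111 = \frac{34891}{6}$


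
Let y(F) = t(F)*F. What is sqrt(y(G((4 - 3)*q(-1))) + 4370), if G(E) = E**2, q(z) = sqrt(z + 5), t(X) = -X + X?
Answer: sqrt(4370) ≈ 66.106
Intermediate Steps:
t(X) = 0
q(z) = sqrt(5 + z)
y(F) = 0 (y(F) = 0*F = 0)
sqrt(y(G((4 - 3)*q(-1))) + 4370) = sqrt(0 + 4370) = sqrt(4370)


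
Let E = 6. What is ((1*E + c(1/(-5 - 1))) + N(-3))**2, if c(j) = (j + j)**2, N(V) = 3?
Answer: 6724/81 ≈ 83.012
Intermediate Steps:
c(j) = 4*j**2 (c(j) = (2*j)**2 = 4*j**2)
((1*E + c(1/(-5 - 1))) + N(-3))**2 = ((1*6 + 4*(1/(-5 - 1))**2) + 3)**2 = ((6 + 4*(1/(-6))**2) + 3)**2 = ((6 + 4*(-1/6)**2) + 3)**2 = ((6 + 4*(1/36)) + 3)**2 = ((6 + 1/9) + 3)**2 = (55/9 + 3)**2 = (82/9)**2 = 6724/81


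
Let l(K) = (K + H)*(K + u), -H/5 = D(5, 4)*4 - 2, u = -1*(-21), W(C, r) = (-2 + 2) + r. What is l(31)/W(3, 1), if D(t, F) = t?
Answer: -3068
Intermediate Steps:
W(C, r) = r (W(C, r) = 0 + r = r)
u = 21
H = -90 (H = -5*(5*4 - 2) = -5*(20 - 2) = -5*18 = -90)
l(K) = (-90 + K)*(21 + K) (l(K) = (K - 90)*(K + 21) = (-90 + K)*(21 + K))
l(31)/W(3, 1) = (-1890 + 31**2 - 69*31)/1 = (-1890 + 961 - 2139)*1 = -3068*1 = -3068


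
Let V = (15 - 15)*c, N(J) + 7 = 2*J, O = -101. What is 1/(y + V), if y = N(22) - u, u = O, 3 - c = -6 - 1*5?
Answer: 1/138 ≈ 0.0072464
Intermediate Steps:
c = 14 (c = 3 - (-6 - 1*5) = 3 - (-6 - 5) = 3 - 1*(-11) = 3 + 11 = 14)
u = -101
N(J) = -7 + 2*J
V = 0 (V = (15 - 15)*14 = 0*14 = 0)
y = 138 (y = (-7 + 2*22) - 1*(-101) = (-7 + 44) + 101 = 37 + 101 = 138)
1/(y + V) = 1/(138 + 0) = 1/138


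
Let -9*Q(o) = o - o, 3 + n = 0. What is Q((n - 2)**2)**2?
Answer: 0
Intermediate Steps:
n = -3 (n = -3 + 0 = -3)
Q(o) = 0 (Q(o) = -(o - o)/9 = -1/9*0 = 0)
Q((n - 2)**2)**2 = 0**2 = 0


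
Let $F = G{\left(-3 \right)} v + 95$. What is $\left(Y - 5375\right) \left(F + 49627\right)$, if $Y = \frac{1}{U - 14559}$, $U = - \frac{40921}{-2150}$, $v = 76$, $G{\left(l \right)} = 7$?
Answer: $- \frac{8444053760113350}{31260929} \approx -2.7012 \cdot 10^{8}$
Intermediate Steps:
$F = 627$ ($F = 7 \cdot 76 + 95 = 532 + 95 = 627$)
$U = \frac{40921}{2150}$ ($U = \left(-40921\right) \left(- \frac{1}{2150}\right) = \frac{40921}{2150} \approx 19.033$)
$Y = - \frac{2150}{31260929}$ ($Y = \frac{1}{\frac{40921}{2150} - 14559} = \frac{1}{- \frac{31260929}{2150}} = - \frac{2150}{31260929} \approx -6.8776 \cdot 10^{-5}$)
$\left(Y - 5375\right) \left(F + 49627\right) = \left(- \frac{2150}{31260929} - 5375\right) \left(627 + 49627\right) = \left(- \frac{168027495525}{31260929}\right) 50254 = - \frac{8444053760113350}{31260929}$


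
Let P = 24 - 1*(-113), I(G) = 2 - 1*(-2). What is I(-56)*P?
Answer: 548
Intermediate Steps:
I(G) = 4 (I(G) = 2 + 2 = 4)
P = 137 (P = 24 + 113 = 137)
I(-56)*P = 4*137 = 548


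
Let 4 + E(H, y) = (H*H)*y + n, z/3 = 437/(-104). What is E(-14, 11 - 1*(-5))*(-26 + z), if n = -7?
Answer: -12546875/104 ≈ -1.2064e+5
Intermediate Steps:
z = -1311/104 (z = 3*(437/(-104)) = 3*(437*(-1/104)) = 3*(-437/104) = -1311/104 ≈ -12.606)
E(H, y) = -11 + y*H² (E(H, y) = -4 + ((H*H)*y - 7) = -4 + (H²*y - 7) = -4 + (y*H² - 7) = -4 + (-7 + y*H²) = -11 + y*H²)
E(-14, 11 - 1*(-5))*(-26 + z) = (-11 + (11 - 1*(-5))*(-14)²)*(-26 - 1311/104) = (-11 + (11 + 5)*196)*(-4015/104) = (-11 + 16*196)*(-4015/104) = (-11 + 3136)*(-4015/104) = 3125*(-4015/104) = -12546875/104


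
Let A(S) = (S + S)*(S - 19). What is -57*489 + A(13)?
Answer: -28029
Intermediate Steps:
A(S) = 2*S*(-19 + S) (A(S) = (2*S)*(-19 + S) = 2*S*(-19 + S))
-57*489 + A(13) = -57*489 + 2*13*(-19 + 13) = -27873 + 2*13*(-6) = -27873 - 156 = -28029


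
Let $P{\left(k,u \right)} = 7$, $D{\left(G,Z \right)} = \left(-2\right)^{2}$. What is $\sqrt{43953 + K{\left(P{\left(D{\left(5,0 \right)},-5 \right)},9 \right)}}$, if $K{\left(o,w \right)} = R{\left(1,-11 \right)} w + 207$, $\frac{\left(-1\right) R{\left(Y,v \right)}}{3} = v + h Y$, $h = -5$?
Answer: $4 \sqrt{2787} \approx 211.17$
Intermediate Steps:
$D{\left(G,Z \right)} = 4$
$R{\left(Y,v \right)} = - 3 v + 15 Y$ ($R{\left(Y,v \right)} = - 3 \left(v - 5 Y\right) = - 3 v + 15 Y$)
$K{\left(o,w \right)} = 207 + 48 w$ ($K{\left(o,w \right)} = \left(\left(-3\right) \left(-11\right) + 15 \cdot 1\right) w + 207 = \left(33 + 15\right) w + 207 = 48 w + 207 = 207 + 48 w$)
$\sqrt{43953 + K{\left(P{\left(D{\left(5,0 \right)},-5 \right)},9 \right)}} = \sqrt{43953 + \left(207 + 48 \cdot 9\right)} = \sqrt{43953 + \left(207 + 432\right)} = \sqrt{43953 + 639} = \sqrt{44592} = 4 \sqrt{2787}$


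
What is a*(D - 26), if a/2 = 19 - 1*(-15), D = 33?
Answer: 476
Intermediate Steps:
a = 68 (a = 2*(19 - 1*(-15)) = 2*(19 + 15) = 2*34 = 68)
a*(D - 26) = 68*(33 - 26) = 68*7 = 476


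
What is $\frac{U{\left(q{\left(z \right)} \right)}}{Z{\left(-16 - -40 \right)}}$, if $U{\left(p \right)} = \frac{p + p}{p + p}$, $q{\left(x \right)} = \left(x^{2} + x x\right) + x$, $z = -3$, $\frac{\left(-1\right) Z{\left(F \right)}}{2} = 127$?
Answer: $- \frac{1}{254} \approx -0.003937$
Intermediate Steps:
$Z{\left(F \right)} = -254$ ($Z{\left(F \right)} = \left(-2\right) 127 = -254$)
$q{\left(x \right)} = x + 2 x^{2}$ ($q{\left(x \right)} = \left(x^{2} + x^{2}\right) + x = 2 x^{2} + x = x + 2 x^{2}$)
$U{\left(p \right)} = 1$ ($U{\left(p \right)} = \frac{2 p}{2 p} = 2 p \frac{1}{2 p} = 1$)
$\frac{U{\left(q{\left(z \right)} \right)}}{Z{\left(-16 - -40 \right)}} = 1 \frac{1}{-254} = 1 \left(- \frac{1}{254}\right) = - \frac{1}{254}$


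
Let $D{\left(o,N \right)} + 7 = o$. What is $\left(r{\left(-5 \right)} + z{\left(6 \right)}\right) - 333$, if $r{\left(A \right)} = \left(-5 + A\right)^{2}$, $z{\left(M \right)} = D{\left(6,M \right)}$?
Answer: $-234$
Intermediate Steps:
$D{\left(o,N \right)} = -7 + o$
$z{\left(M \right)} = -1$ ($z{\left(M \right)} = -7 + 6 = -1$)
$\left(r{\left(-5 \right)} + z{\left(6 \right)}\right) - 333 = \left(\left(-5 - 5\right)^{2} - 1\right) - 333 = \left(\left(-10\right)^{2} - 1\right) - 333 = \left(100 - 1\right) - 333 = 99 - 333 = -234$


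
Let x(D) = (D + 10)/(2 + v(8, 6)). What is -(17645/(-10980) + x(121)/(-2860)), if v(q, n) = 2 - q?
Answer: 10021021/6280560 ≈ 1.5956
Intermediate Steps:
x(D) = -5/2 - D/4 (x(D) = (D + 10)/(2 + (2 - 1*8)) = (10 + D)/(2 + (2 - 8)) = (10 + D)/(2 - 6) = (10 + D)/(-4) = (10 + D)*(-¼) = -5/2 - D/4)
-(17645/(-10980) + x(121)/(-2860)) = -(17645/(-10980) + (-5/2 - ¼*121)/(-2860)) = -(17645*(-1/10980) + (-5/2 - 121/4)*(-1/2860)) = -(-3529/2196 - 131/4*(-1/2860)) = -(-3529/2196 + 131/11440) = -1*(-10021021/6280560) = 10021021/6280560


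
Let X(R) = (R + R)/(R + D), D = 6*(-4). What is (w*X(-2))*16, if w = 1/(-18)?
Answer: -16/117 ≈ -0.13675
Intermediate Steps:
D = -24
w = -1/18 ≈ -0.055556
X(R) = 2*R/(-24 + R) (X(R) = (R + R)/(R - 24) = (2*R)/(-24 + R) = 2*R/(-24 + R))
(w*X(-2))*16 = -(-2)/(9*(-24 - 2))*16 = -(-2)/(9*(-26))*16 = -(-2)*(-1)/(9*26)*16 = -1/18*2/13*16 = -1/117*16 = -16/117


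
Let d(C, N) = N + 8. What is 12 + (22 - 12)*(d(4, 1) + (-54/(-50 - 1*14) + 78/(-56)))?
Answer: 10809/112 ≈ 96.509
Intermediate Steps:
d(C, N) = 8 + N
12 + (22 - 12)*(d(4, 1) + (-54/(-50 - 1*14) + 78/(-56))) = 12 + (22 - 12)*((8 + 1) + (-54/(-50 - 1*14) + 78/(-56))) = 12 + 10*(9 + (-54/(-50 - 14) + 78*(-1/56))) = 12 + 10*(9 + (-54/(-64) - 39/28)) = 12 + 10*(9 + (-54*(-1/64) - 39/28)) = 12 + 10*(9 + (27/32 - 39/28)) = 12 + 10*(9 - 123/224) = 12 + 10*(1893/224) = 12 + 9465/112 = 10809/112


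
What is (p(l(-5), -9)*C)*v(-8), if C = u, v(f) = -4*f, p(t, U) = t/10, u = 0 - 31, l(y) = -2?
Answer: 992/5 ≈ 198.40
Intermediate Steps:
u = -31
p(t, U) = t/10 (p(t, U) = t*(1/10) = t/10)
C = -31
(p(l(-5), -9)*C)*v(-8) = (((1/10)*(-2))*(-31))*(-4*(-8)) = -1/5*(-31)*32 = (31/5)*32 = 992/5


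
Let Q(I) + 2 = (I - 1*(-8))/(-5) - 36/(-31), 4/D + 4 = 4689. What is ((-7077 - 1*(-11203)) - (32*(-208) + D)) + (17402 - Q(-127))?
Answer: 4089968333/145235 ≈ 28161.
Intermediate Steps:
D = 4/4685 (D = 4/(-4 + 4689) = 4/4685 ≈ 0.00085379)
Q(I) = -378/155 - I/5 (Q(I) = -2 + ((I - 1*(-8))/(-5) - 36/(-31)) = -2 + ((I + 8)*(-⅕) - 36*(-1/31)) = -2 + ((8 + I)*(-⅕) + 36/31) = -2 + ((-8/5 - I/5) + 36/31) = -2 + (-68/155 - I/5) = -378/155 - I/5)
((-7077 - 1*(-11203)) - (32*(-208) + D)) + (17402 - Q(-127)) = ((-7077 - 1*(-11203)) - (32*(-208) + 4/4685)) + (17402 - (-378/155 - ⅕*(-127))) = ((-7077 + 11203) - (-6656 + 4/4685)) + (17402 - (-378/155 + 127/5)) = (4126 - 1*(-31183356/4685)) + (17402 - 1*3559/155) = (4126 + 31183356/4685) + (17402 - 3559/155) = 50513666/4685 + 2693751/155 = 4089968333/145235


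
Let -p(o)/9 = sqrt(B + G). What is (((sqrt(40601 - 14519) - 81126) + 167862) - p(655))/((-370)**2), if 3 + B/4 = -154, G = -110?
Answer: 21684/34225 + 9*sqrt(322)/136900 + 27*I*sqrt(82)/136900 ≈ 0.63475 + 0.0017859*I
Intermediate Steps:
B = -628 (B = -12 + 4*(-154) = -12 - 616 = -628)
p(o) = -27*I*sqrt(82) (p(o) = -9*sqrt(-628 - 110) = -27*I*sqrt(82))
(((sqrt(40601 - 14519) - 81126) + 167862) - p(655))/((-370)**2) = (((sqrt(40601 - 14519) - 81126) + 167862) - (-27)*I*sqrt(82))/((-370)**2) = (((sqrt(26082) - 81126) + 167862) + 27*I*sqrt(82))/136900 = (((9*sqrt(322) - 81126) + 167862) + 27*I*sqrt(82))*(1/136900) = (((-81126 + 9*sqrt(322)) + 167862) + 27*I*sqrt(82))*(1/136900) = ((86736 + 9*sqrt(322)) + 27*I*sqrt(82))*(1/136900) = (86736 + 9*sqrt(322) + 27*I*sqrt(82))*(1/136900) = 21684/34225 + 9*sqrt(322)/136900 + 27*I*sqrt(82)/136900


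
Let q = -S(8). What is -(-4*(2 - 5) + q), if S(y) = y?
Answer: -4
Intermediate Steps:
q = -8 (q = -1*8 = -8)
-(-4*(2 - 5) + q) = -(-4*(2 - 5) - 8) = -(-4*(-3) - 8) = -(12 - 8) = -1*4 = -4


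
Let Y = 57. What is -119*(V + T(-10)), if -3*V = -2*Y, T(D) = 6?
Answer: -5236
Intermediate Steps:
V = 38 (V = -(-2)*57/3 = -1/3*(-114) = 38)
-119*(V + T(-10)) = -119*(38 + 6) = -119*44 = -5236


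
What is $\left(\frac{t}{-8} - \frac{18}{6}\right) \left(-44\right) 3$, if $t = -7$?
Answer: $\frac{561}{2} \approx 280.5$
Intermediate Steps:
$\left(\frac{t}{-8} - \frac{18}{6}\right) \left(-44\right) 3 = \left(- \frac{7}{-8} - \frac{18}{6}\right) \left(-44\right) 3 = \left(\left(-7\right) \left(- \frac{1}{8}\right) - 3\right) \left(-44\right) 3 = \left(\frac{7}{8} - 3\right) \left(-44\right) 3 = \left(- \frac{17}{8}\right) \left(-44\right) 3 = \frac{187}{2} \cdot 3 = \frac{561}{2}$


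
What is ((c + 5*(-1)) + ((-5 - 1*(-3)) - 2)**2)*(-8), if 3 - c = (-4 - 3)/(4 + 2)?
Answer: -364/3 ≈ -121.33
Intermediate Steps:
c = 25/6 (c = 3 - (-4 - 3)/(4 + 2) = 3 - (-7)/6 = 3 - 1*(-7/6) = 3 + 7/6 = 25/6 ≈ 4.1667)
((c + 5*(-1)) + ((-5 - 1*(-3)) - 2)**2)*(-8) = ((25/6 + 5*(-1)) + ((-5 - 1*(-3)) - 2)**2)*(-8) = ((25/6 - 5) + ((-5 + 3) - 2)**2)*(-8) = (-5/6 + (-2 - 2)**2)*(-8) = (-5/6 + (-4)**2)*(-8) = (-5/6 + 16)*(-8) = (91/6)*(-8) = -364/3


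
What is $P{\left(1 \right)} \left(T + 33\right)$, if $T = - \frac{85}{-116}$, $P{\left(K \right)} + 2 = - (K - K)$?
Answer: $- \frac{3913}{58} \approx -67.466$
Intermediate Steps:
$P{\left(K \right)} = -2$ ($P{\left(K \right)} = -2 - \left(K - K\right) = -2 - 0 = -2 + 0 = -2$)
$T = \frac{85}{116}$ ($T = \left(-85\right) \left(- \frac{1}{116}\right) = \frac{85}{116} \approx 0.73276$)
$P{\left(1 \right)} \left(T + 33\right) = - 2 \left(\frac{85}{116} + 33\right) = \left(-2\right) \frac{3913}{116} = - \frac{3913}{58}$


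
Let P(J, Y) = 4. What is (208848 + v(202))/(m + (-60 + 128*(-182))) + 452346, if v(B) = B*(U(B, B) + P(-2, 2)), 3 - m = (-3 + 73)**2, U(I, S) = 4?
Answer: 12779921074/28253 ≈ 4.5234e+5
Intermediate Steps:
m = -4897 (m = 3 - (-3 + 73)**2 = 3 - 1*70**2 = 3 - 1*4900 = 3 - 4900 = -4897)
v(B) = 8*B (v(B) = B*(4 + 4) = B*8 = 8*B)
(208848 + v(202))/(m + (-60 + 128*(-182))) + 452346 = (208848 + 8*202)/(-4897 + (-60 + 128*(-182))) + 452346 = (208848 + 1616)/(-4897 + (-60 - 23296)) + 452346 = 210464/(-4897 - 23356) + 452346 = 210464/(-28253) + 452346 = 210464*(-1/28253) + 452346 = -210464/28253 + 452346 = 12779921074/28253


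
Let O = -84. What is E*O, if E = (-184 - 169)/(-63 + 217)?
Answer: 2118/11 ≈ 192.55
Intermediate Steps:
E = -353/154 ≈ -2.2922
E*O = -353/154*(-84) = 2118/11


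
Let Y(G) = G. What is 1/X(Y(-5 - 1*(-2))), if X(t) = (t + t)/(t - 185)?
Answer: 94/3 ≈ 31.333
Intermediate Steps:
X(t) = 2*t/(-185 + t) (X(t) = (2*t)/(-185 + t) = 2*t/(-185 + t))
1/X(Y(-5 - 1*(-2))) = 1/(2*(-5 - 1*(-2))/(-185 + (-5 - 1*(-2)))) = 1/(2*(-5 + 2)/(-185 + (-5 + 2))) = 1/(2*(-3)/(-185 - 3)) = 1/(2*(-3)/(-188)) = 1/(2*(-3)*(-1/188)) = 1/(3/94) = 94/3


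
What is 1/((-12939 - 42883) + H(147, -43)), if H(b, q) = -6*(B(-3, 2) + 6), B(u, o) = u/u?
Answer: -1/55864 ≈ -1.7901e-5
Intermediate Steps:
B(u, o) = 1
H(b, q) = -42 (H(b, q) = -6*(1 + 6) = -6*7 = -42)
1/((-12939 - 42883) + H(147, -43)) = 1/((-12939 - 42883) - 42) = 1/(-55822 - 42) = 1/(-55864) = -1/55864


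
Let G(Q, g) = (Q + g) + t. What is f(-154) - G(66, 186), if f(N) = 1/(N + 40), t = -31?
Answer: -25195/114 ≈ -221.01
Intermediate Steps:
G(Q, g) = -31 + Q + g (G(Q, g) = (Q + g) - 31 = -31 + Q + g)
f(N) = 1/(40 + N)
f(-154) - G(66, 186) = 1/(40 - 154) - (-31 + 66 + 186) = 1/(-114) - 1*221 = -1/114 - 221 = -25195/114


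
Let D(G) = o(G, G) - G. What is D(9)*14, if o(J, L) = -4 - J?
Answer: -308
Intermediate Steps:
D(G) = -4 - 2*G (D(G) = (-4 - G) - G = -4 - 2*G)
D(9)*14 = (-4 - 2*9)*14 = (-4 - 18)*14 = -22*14 = -308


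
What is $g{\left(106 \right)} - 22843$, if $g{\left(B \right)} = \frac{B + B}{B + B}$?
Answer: $-22842$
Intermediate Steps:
$g{\left(B \right)} = 1$ ($g{\left(B \right)} = \frac{2 B}{2 B} = 2 B \frac{1}{2 B} = 1$)
$g{\left(106 \right)} - 22843 = 1 - 22843 = -22842$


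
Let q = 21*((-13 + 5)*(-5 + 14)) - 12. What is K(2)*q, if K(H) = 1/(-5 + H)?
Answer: 508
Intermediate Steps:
q = -1524 (q = 21*(-8*9) - 12 = 21*(-72) - 12 = -1512 - 12 = -1524)
K(2)*q = -1524/(-5 + 2) = -1524/(-3) = -⅓*(-1524) = 508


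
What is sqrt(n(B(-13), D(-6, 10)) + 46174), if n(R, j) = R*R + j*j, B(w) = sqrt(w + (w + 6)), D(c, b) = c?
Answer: sqrt(46190) ≈ 214.92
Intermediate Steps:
B(w) = sqrt(6 + 2*w) (B(w) = sqrt(w + (6 + w)) = sqrt(6 + 2*w))
n(R, j) = R**2 + j**2
sqrt(n(B(-13), D(-6, 10)) + 46174) = sqrt(((sqrt(6 + 2*(-13)))**2 + (-6)**2) + 46174) = sqrt(((sqrt(6 - 26))**2 + 36) + 46174) = sqrt(((sqrt(-20))**2 + 36) + 46174) = sqrt(((2*I*sqrt(5))**2 + 36) + 46174) = sqrt((-20 + 36) + 46174) = sqrt(16 + 46174) = sqrt(46190)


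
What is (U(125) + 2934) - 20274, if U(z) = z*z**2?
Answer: 1935785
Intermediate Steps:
U(z) = z**3
(U(125) + 2934) - 20274 = (125**3 + 2934) - 20274 = (1953125 + 2934) - 20274 = 1956059 - 20274 = 1935785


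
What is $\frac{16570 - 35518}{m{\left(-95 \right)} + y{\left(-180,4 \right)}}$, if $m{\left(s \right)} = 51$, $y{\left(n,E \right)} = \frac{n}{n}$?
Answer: $- \frac{4737}{13} \approx -364.38$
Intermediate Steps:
$y{\left(n,E \right)} = 1$
$\frac{16570 - 35518}{m{\left(-95 \right)} + y{\left(-180,4 \right)}} = \frac{16570 - 35518}{51 + 1} = - \frac{18948}{52} = \left(-18948\right) \frac{1}{52} = - \frac{4737}{13}$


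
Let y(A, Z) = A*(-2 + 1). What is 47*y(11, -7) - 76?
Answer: -593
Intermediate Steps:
y(A, Z) = -A (y(A, Z) = A*(-1) = -A)
47*y(11, -7) - 76 = 47*(-1*11) - 76 = 47*(-11) - 76 = -517 - 76 = -593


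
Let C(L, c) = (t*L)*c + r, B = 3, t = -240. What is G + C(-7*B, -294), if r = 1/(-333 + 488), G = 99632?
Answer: -214229839/155 ≈ -1.3821e+6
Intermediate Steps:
r = 1/155 ≈ 0.0064516
C(L, c) = 1/155 - 240*L*c (C(L, c) = (-240*L)*c + 1/155 = -240*L*c + 1/155 = 1/155 - 240*L*c)
G + C(-7*B, -294) = 99632 + (1/155 - 240*(-7*3)*(-294)) = 99632 + (1/155 - 240*(-21)*(-294)) = 99632 + (1/155 - 1481760) = 99632 - 229672799/155 = -214229839/155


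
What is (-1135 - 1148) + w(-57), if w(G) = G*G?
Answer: 966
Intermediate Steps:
w(G) = G²
(-1135 - 1148) + w(-57) = (-1135 - 1148) + (-57)² = -2283 + 3249 = 966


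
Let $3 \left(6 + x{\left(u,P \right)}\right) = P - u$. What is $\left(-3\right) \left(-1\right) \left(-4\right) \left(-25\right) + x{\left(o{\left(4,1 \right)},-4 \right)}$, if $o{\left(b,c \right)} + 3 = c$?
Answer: $\frac{880}{3} \approx 293.33$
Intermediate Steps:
$o{\left(b,c \right)} = -3 + c$
$x{\left(u,P \right)} = -6 - \frac{u}{3} + \frac{P}{3}$ ($x{\left(u,P \right)} = -6 + \frac{P - u}{3} = -6 + \left(- \frac{u}{3} + \frac{P}{3}\right) = -6 - \frac{u}{3} + \frac{P}{3}$)
$\left(-3\right) \left(-1\right) \left(-4\right) \left(-25\right) + x{\left(o{\left(4,1 \right)},-4 \right)} = \left(-3\right) \left(-1\right) \left(-4\right) \left(-25\right) - \left(\frac{22}{3} + \frac{-3 + 1}{3}\right) = 3 \left(-4\right) \left(-25\right) - \frac{20}{3} = \left(-12\right) \left(-25\right) - \frac{20}{3} = 300 - \frac{20}{3} = \frac{880}{3}$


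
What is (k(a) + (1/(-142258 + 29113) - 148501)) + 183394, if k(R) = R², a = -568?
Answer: 40451260964/113145 ≈ 3.5752e+5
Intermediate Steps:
(k(a) + (1/(-142258 + 29113) - 148501)) + 183394 = ((-568)² + (1/(-142258 + 29113) - 148501)) + 183394 = (322624 + (1/(-113145) - 148501)) + 183394 = (322624 + (-1/113145 - 148501)) + 183394 = (322624 - 16802145646/113145) + 183394 = 19701146834/113145 + 183394 = 40451260964/113145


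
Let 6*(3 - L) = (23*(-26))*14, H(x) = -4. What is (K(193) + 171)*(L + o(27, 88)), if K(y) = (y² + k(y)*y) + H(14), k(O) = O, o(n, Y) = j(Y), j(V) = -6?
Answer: 311875705/3 ≈ 1.0396e+8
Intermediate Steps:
L = 4195/3 (L = 3 - 23*(-26)*14/6 = 3 - (-299)*14/3 = 3 - ⅙*(-8372) = 3 + 4186/3 = 4195/3 ≈ 1398.3)
o(n, Y) = -6
K(y) = -4 + 2*y² (K(y) = (y² + y*y) - 4 = (y² + y²) - 4 = 2*y² - 4 = -4 + 2*y²)
(K(193) + 171)*(L + o(27, 88)) = ((-4 + 2*193²) + 171)*(4195/3 - 6) = ((-4 + 2*37249) + 171)*(4177/3) = ((-4 + 74498) + 171)*(4177/3) = (74494 + 171)*(4177/3) = 74665*(4177/3) = 311875705/3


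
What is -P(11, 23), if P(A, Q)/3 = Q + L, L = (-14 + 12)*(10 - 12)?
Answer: -81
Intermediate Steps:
L = 4 (L = -2*(-2) = 4)
P(A, Q) = 12 + 3*Q (P(A, Q) = 3*(Q + 4) = 3*(4 + Q) = 12 + 3*Q)
-P(11, 23) = -(12 + 3*23) = -(12 + 69) = -1*81 = -81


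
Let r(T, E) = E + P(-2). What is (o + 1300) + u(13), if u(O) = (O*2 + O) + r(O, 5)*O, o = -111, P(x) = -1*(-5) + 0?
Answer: 1358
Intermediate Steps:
P(x) = 5 (P(x) = 5 + 0 = 5)
r(T, E) = 5 + E (r(T, E) = E + 5 = 5 + E)
u(O) = 13*O (u(O) = (O*2 + O) + (5 + 5)*O = (2*O + O) + 10*O = 3*O + 10*O = 13*O)
(o + 1300) + u(13) = (-111 + 1300) + 13*13 = 1189 + 169 = 1358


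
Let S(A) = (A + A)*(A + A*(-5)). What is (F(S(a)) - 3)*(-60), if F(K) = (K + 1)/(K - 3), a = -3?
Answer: 616/5 ≈ 123.20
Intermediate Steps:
S(A) = -8*A² (S(A) = (2*A)*(A - 5*A) = (2*A)*(-4*A) = -8*A²)
F(K) = (1 + K)/(-3 + K)
(F(S(a)) - 3)*(-60) = ((1 - 8*(-3)²)/(-3 - 8*(-3)²) - 3)*(-60) = ((1 - 8*9)/(-3 - 8*9) - 3)*(-60) = ((1 - 72)/(-3 - 72) - 3)*(-60) = (-71/(-75) - 3)*(-60) = (-1/75*(-71) - 3)*(-60) = (71/75 - 3)*(-60) = -154/75*(-60) = 616/5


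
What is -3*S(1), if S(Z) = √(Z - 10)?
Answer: -9*I ≈ -9.0*I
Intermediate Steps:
S(Z) = √(-10 + Z)
-3*S(1) = -3*√(-10 + 1) = -9*I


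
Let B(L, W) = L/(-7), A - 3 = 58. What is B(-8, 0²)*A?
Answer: 488/7 ≈ 69.714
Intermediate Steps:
A = 61 (A = 3 + 58 = 61)
B(L, W) = -L/7 (B(L, W) = L*(-⅐) = -L/7)
B(-8, 0²)*A = -⅐*(-8)*61 = (8/7)*61 = 488/7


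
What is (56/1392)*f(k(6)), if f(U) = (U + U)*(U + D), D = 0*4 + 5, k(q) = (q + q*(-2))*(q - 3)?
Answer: 546/29 ≈ 18.828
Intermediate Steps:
k(q) = -q*(-3 + q) (k(q) = (q - 2*q)*(-3 + q) = (-q)*(-3 + q) = -q*(-3 + q))
D = 5 (D = 0 + 5 = 5)
f(U) = 2*U*(5 + U) (f(U) = (U + U)*(U + 5) = (2*U)*(5 + U) = 2*U*(5 + U))
(56/1392)*f(k(6)) = (56/1392)*(2*(6*(3 - 1*6))*(5 + 6*(3 - 1*6))) = (56*(1/1392))*(2*(6*(3 - 6))*(5 + 6*(3 - 6))) = 7*(2*(6*(-3))*(5 + 6*(-3)))/174 = 7*(2*(-18)*(5 - 18))/174 = 7*(2*(-18)*(-13))/174 = (7/174)*468 = 546/29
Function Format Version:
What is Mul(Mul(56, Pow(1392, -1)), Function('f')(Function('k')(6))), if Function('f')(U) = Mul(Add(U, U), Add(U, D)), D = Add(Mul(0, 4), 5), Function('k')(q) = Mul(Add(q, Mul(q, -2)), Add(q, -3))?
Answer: Rational(546, 29) ≈ 18.828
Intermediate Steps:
Function('k')(q) = Mul(-1, q, Add(-3, q)) (Function('k')(q) = Mul(Add(q, Mul(-2, q)), Add(-3, q)) = Mul(Mul(-1, q), Add(-3, q)) = Mul(-1, q, Add(-3, q)))
D = 5 (D = Add(0, 5) = 5)
Function('f')(U) = Mul(2, U, Add(5, U)) (Function('f')(U) = Mul(Add(U, U), Add(U, 5)) = Mul(Mul(2, U), Add(5, U)) = Mul(2, U, Add(5, U)))
Mul(Mul(56, Pow(1392, -1)), Function('f')(Function('k')(6))) = Mul(Mul(56, Pow(1392, -1)), Mul(2, Mul(6, Add(3, Mul(-1, 6))), Add(5, Mul(6, Add(3, Mul(-1, 6)))))) = Mul(Mul(56, Rational(1, 1392)), Mul(2, Mul(6, Add(3, -6)), Add(5, Mul(6, Add(3, -6))))) = Mul(Rational(7, 174), Mul(2, Mul(6, -3), Add(5, Mul(6, -3)))) = Mul(Rational(7, 174), Mul(2, -18, Add(5, -18))) = Mul(Rational(7, 174), Mul(2, -18, -13)) = Mul(Rational(7, 174), 468) = Rational(546, 29)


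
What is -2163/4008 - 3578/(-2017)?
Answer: 3325951/2694712 ≈ 1.2343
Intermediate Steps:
-2163/4008 - 3578/(-2017) = -2163*1/4008 - 3578*(-1/2017) = -721/1336 + 3578/2017 = 3325951/2694712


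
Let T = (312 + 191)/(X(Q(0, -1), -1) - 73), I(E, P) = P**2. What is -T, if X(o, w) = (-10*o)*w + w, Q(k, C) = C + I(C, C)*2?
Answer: 503/64 ≈ 7.8594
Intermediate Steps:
Q(k, C) = C + 2*C**2 (Q(k, C) = C + C**2*2 = C + 2*C**2)
X(o, w) = w - 10*o*w (X(o, w) = -10*o*w + w = w - 10*o*w)
T = -503/64 (T = (312 + 191)/(-(1 - (-10)*(1 + 2*(-1))) - 73) = 503/(-(1 - (-10)*(1 - 2)) - 73) = 503/(-(1 - (-10)*(-1)) - 73) = 503/(-(1 - 10*1) - 73) = 503/(-(1 - 10) - 73) = 503/(-1*(-9) - 73) = 503/(9 - 73) = 503/(-64) = 503*(-1/64) = -503/64 ≈ -7.8594)
-T = -1*(-503/64) = 503/64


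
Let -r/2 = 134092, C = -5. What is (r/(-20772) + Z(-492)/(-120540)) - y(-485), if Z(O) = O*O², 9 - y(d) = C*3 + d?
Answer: 625871557/1272285 ≈ 491.93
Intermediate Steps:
r = -268184 (r = -2*134092 = -268184)
y(d) = 24 - d (y(d) = 9 - (-5*3 + d) = 9 - (-15 + d) = 9 + (15 - d) = 24 - d)
Z(O) = O³
(r/(-20772) + Z(-492)/(-120540)) - y(-485) = (-268184/(-20772) + (-492)³/(-120540)) - (24 - 1*(-485)) = (-268184*(-1/20772) - 119095488*(-1/120540)) - (24 + 485) = (67046/5193 + 242064/245) - 1*509 = 1273464622/1272285 - 509 = 625871557/1272285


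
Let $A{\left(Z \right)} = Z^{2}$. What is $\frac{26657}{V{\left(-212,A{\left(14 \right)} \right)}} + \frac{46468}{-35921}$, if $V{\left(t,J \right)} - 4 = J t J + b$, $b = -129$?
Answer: $- \frac{379407668453}{292552010957} \approx -1.2969$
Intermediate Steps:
$V{\left(t,J \right)} = -125 + t J^{2}$ ($V{\left(t,J \right)} = 4 + \left(J t J - 129\right) = 4 + \left(t J^{2} - 129\right) = 4 + \left(-129 + t J^{2}\right) = -125 + t J^{2}$)
$\frac{26657}{V{\left(-212,A{\left(14 \right)} \right)}} + \frac{46468}{-35921} = \frac{26657}{-125 - 212 \left(14^{2}\right)^{2}} + \frac{46468}{-35921} = \frac{26657}{-125 - 212 \cdot 196^{2}} + 46468 \left(- \frac{1}{35921}\right) = \frac{26657}{-125 - 8144192} - \frac{46468}{35921} = \frac{26657}{-8144317} - \frac{46468}{35921} = 26657 \left(- \frac{1}{8144317}\right) - \frac{46468}{35921} = - \frac{26657}{8144317} - \frac{46468}{35921} = - \frac{379407668453}{292552010957}$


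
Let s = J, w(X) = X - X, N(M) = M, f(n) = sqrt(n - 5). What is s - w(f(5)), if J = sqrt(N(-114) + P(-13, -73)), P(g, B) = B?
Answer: I*sqrt(187) ≈ 13.675*I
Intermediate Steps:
f(n) = sqrt(-5 + n)
w(X) = 0
J = I*sqrt(187) (J = sqrt(-114 - 73) = sqrt(-187) = I*sqrt(187) ≈ 13.675*I)
s = I*sqrt(187) ≈ 13.675*I
s - w(f(5)) = I*sqrt(187) - 1*0 = I*sqrt(187) + 0 = I*sqrt(187)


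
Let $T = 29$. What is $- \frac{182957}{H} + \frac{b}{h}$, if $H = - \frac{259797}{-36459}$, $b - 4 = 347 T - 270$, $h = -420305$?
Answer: $- \frac{934539105538808}{36397992695} \approx -25676.0$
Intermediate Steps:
$b = 9797$ ($b = 4 + \left(347 \cdot 29 - 270\right) = 4 + \left(10063 - 270\right) = 4 + 9793 = 9797$)
$H = \frac{86599}{12153}$ ($H = \left(-259797\right) \left(- \frac{1}{36459}\right) = \frac{86599}{12153} \approx 7.1257$)
$- \frac{182957}{H} + \frac{b}{h} = - \frac{182957}{\frac{86599}{12153}} + \frac{9797}{-420305} = \left(-182957\right) \frac{12153}{86599} + 9797 \left(- \frac{1}{420305}\right) = - \frac{2223476421}{86599} - \frac{9797}{420305} = - \frac{934539105538808}{36397992695}$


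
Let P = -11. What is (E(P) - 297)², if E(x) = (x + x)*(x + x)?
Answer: 34969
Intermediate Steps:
E(x) = 4*x² (E(x) = (2*x)*(2*x) = 4*x²)
(E(P) - 297)² = (4*(-11)² - 297)² = (4*121 - 297)² = (484 - 297)² = 187² = 34969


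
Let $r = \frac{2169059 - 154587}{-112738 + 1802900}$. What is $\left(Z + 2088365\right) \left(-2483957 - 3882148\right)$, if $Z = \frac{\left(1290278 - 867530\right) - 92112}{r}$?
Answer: $- \frac{3792432957737553720}{251809} \approx -1.5061 \cdot 10^{13}$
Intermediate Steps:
$r = \frac{1007236}{845081}$ ($r = \frac{2014472}{1690162} = 2014472 \cdot \frac{1}{1690162} = \frac{1007236}{845081} \approx 1.1919$)
$Z = \frac{69853550379}{251809}$ ($Z = \frac{\left(1290278 - 867530\right) - 92112}{\frac{1007236}{845081}} = \left(422748 - 92112\right) \frac{845081}{1007236} = 330636 \cdot \frac{845081}{1007236} = \frac{69853550379}{251809} \approx 2.7741 \cdot 10^{5}$)
$\left(Z + 2088365\right) \left(-2483957 - 3882148\right) = \left(\frac{69853550379}{251809} + 2088365\right) \left(-2483957 - 3882148\right) = \frac{595722652664}{251809} \left(-6366105\right) = - \frac{3792432957737553720}{251809}$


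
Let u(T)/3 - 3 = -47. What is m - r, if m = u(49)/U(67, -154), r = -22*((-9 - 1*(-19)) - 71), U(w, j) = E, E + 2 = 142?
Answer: -47003/35 ≈ -1342.9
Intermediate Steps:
E = 140 (E = -2 + 142 = 140)
U(w, j) = 140
u(T) = -132 (u(T) = 9 + 3*(-47) = 9 - 141 = -132)
r = 1342 (r = -22*((-9 + 19) - 71) = -22*(10 - 71) = -22*(-61) = 1342)
m = -33/35 (m = -132/140 = -132*1/140 = -33/35 ≈ -0.94286)
m - r = -33/35 - 1*1342 = -33/35 - 1342 = -47003/35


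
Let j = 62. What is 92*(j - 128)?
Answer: -6072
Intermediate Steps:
92*(j - 128) = 92*(62 - 128) = 92*(-66) = -6072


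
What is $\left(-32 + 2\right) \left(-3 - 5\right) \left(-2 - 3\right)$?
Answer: $-1200$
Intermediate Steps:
$\left(-32 + 2\right) \left(-3 - 5\right) \left(-2 - 3\right) = - 30 \left(\left(-8\right) \left(-5\right)\right) = \left(-30\right) 40 = -1200$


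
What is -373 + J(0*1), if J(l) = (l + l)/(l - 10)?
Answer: -373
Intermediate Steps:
J(l) = 2*l/(-10 + l) (J(l) = (2*l)/(-10 + l) = 2*l/(-10 + l))
-373 + J(0*1) = -373 + 2*(0*1)/(-10 + 0*1) = -373 + 2*0/(-10 + 0) = -373 + 2*0/(-10) = -373 + 2*0*(-1/10) = -373 + 0 = -373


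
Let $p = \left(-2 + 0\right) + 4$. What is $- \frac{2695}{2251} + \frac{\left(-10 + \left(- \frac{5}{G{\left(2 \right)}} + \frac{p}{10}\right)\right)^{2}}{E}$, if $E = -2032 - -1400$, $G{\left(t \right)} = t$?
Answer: $- \frac{204379379}{142263200} \approx -1.4366$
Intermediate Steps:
$E = -632$ ($E = -2032 + 1400 = -632$)
$p = 2$ ($p = -2 + 4 = 2$)
$- \frac{2695}{2251} + \frac{\left(-10 + \left(- \frac{5}{G{\left(2 \right)}} + \frac{p}{10}\right)\right)^{2}}{E} = - \frac{2695}{2251} + \frac{\left(-10 + \left(- \frac{5}{2} + \frac{2}{10}\right)\right)^{2}}{-632} = \left(-2695\right) \frac{1}{2251} + \left(-10 + \left(\left(-5\right) \frac{1}{2} + 2 \cdot \frac{1}{10}\right)\right)^{2} \left(- \frac{1}{632}\right) = - \frac{2695}{2251} + \left(-10 + \left(- \frac{5}{2} + \frac{1}{5}\right)\right)^{2} \left(- \frac{1}{632}\right) = - \frac{2695}{2251} + \left(-10 - \frac{23}{10}\right)^{2} \left(- \frac{1}{632}\right) = - \frac{2695}{2251} + \left(- \frac{123}{10}\right)^{2} \left(- \frac{1}{632}\right) = - \frac{2695}{2251} + \frac{15129}{100} \left(- \frac{1}{632}\right) = - \frac{2695}{2251} - \frac{15129}{63200} = - \frac{204379379}{142263200}$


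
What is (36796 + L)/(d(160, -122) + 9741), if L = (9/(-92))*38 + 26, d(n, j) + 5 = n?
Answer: 1693641/455216 ≈ 3.7205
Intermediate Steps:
d(n, j) = -5 + n
L = 1025/46 (L = (9*(-1/92))*38 + 26 = -9/92*38 + 26 = -171/46 + 26 = 1025/46 ≈ 22.283)
(36796 + L)/(d(160, -122) + 9741) = (36796 + 1025/46)/((-5 + 160) + 9741) = 1693641/(46*(155 + 9741)) = (1693641/46)/9896 = (1693641/46)*(1/9896) = 1693641/455216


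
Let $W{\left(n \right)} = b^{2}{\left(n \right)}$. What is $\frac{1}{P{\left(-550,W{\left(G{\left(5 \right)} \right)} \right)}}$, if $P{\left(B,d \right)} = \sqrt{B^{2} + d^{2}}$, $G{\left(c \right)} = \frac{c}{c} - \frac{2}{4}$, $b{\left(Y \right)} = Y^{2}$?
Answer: $\frac{16 \sqrt{77440001}}{77440001} \approx 0.0018182$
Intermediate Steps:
$G{\left(c \right)} = \frac{1}{2}$ ($G{\left(c \right)} = 1 - \frac{1}{2} = \frac{1}{2}$)
$W{\left(n \right)} = n^{4}$ ($W{\left(n \right)} = \left(n^{2}\right)^{2} = n^{4}$)
$\frac{1}{P{\left(-550,W{\left(G{\left(5 \right)} \right)} \right)}} = \frac{1}{\sqrt{\left(-550\right)^{2} + \left(\left(\frac{1}{2}\right)^{4}\right)^{2}}} = \frac{1}{\sqrt{302500 + \left(\frac{1}{16}\right)^{2}}} = \frac{1}{\sqrt{302500 + \frac{1}{256}}} = \frac{1}{\sqrt{\frac{77440001}{256}}} = \frac{1}{\frac{1}{16} \sqrt{77440001}} = \frac{16 \sqrt{77440001}}{77440001}$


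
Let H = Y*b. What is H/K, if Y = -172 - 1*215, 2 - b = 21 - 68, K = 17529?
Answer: -6321/5843 ≈ -1.0818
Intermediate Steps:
b = 49 (b = 2 - (21 - 68) = 2 - 1*(-47) = 2 + 47 = 49)
Y = -387 (Y = -172 - 215 = -387)
H = -18963 (H = -387*49 = -18963)
H/K = -18963/17529 = -18963*1/17529 = -6321/5843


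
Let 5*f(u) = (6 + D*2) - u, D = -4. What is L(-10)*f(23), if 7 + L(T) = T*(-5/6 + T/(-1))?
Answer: 1480/3 ≈ 493.33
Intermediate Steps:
L(T) = -7 + T*(-⅚ - T) (L(T) = -7 + T*(-5/6 + T/(-1)) = -7 + T*(-5*⅙ + T*(-1)) = -7 + T*(-⅚ - T))
f(u) = -⅖ - u/5 (f(u) = ((6 - 4*2) - u)/5 = ((6 - 8) - u)/5 = (-2 - u)/5 = -⅖ - u/5)
L(-10)*f(23) = (-7 - 1*(-10)² - ⅚*(-10))*(-⅖ - ⅕*23) = (-7 - 1*100 + 25/3)*(-⅖ - 23/5) = (-7 - 100 + 25/3)*(-5) = -296/3*(-5) = 1480/3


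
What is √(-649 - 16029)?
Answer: I*√16678 ≈ 129.14*I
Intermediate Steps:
√(-649 - 16029) = √(-16678) = I*√16678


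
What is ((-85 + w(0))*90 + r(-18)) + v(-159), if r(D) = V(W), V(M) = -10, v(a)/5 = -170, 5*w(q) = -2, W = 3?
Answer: -8546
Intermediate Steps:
w(q) = -⅖ (w(q) = (⅕)*(-2) = -⅖)
v(a) = -850 (v(a) = 5*(-170) = -850)
r(D) = -10
((-85 + w(0))*90 + r(-18)) + v(-159) = ((-85 - ⅖)*90 - 10) - 850 = (-427/5*90 - 10) - 850 = (-7686 - 10) - 850 = -7696 - 850 = -8546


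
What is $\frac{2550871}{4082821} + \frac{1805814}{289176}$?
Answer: $\frac{1351744332265}{196775640916} \approx 6.8695$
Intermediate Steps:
$\frac{2550871}{4082821} + \frac{1805814}{289176} = 2550871 \cdot \frac{1}{4082821} + 1805814 \cdot \frac{1}{289176} = \frac{2550871}{4082821} + \frac{300969}{48196} = \frac{1351744332265}{196775640916}$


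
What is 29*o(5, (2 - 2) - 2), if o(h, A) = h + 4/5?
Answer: 841/5 ≈ 168.20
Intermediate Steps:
o(h, A) = ⅘ + h (o(h, A) = h + 4*(⅕) = h + ⅘ = ⅘ + h)
29*o(5, (2 - 2) - 2) = 29*(⅘ + 5) = 29*(29/5) = 841/5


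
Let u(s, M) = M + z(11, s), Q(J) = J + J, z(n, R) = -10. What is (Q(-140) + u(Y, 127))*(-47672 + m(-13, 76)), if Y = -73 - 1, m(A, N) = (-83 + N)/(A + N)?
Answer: 69934987/9 ≈ 7.7706e+6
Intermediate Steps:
m(A, N) = (-83 + N)/(A + N)
Q(J) = 2*J
Y = -74
u(s, M) = -10 + M (u(s, M) = M - 10 = -10 + M)
(Q(-140) + u(Y, 127))*(-47672 + m(-13, 76)) = (2*(-140) + (-10 + 127))*(-47672 + (-83 + 76)/(-13 + 76)) = (-280 + 117)*(-47672 - 7/63) = -163*(-47672 + (1/63)*(-7)) = -163*(-47672 - 1/9) = -163*(-429049/9) = 69934987/9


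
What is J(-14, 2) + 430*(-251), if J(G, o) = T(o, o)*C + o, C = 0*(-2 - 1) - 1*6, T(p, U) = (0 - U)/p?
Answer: -107922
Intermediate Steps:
T(p, U) = -U/p (T(p, U) = (-U)/p = -U/p)
C = -6 (C = 0*(-3) - 6 = 0 - 6 = -6)
J(G, o) = 6 + o (J(G, o) = -o/o*(-6) + o = -1*(-6) + o = 6 + o)
J(-14, 2) + 430*(-251) = (6 + 2) + 430*(-251) = 8 - 107930 = -107922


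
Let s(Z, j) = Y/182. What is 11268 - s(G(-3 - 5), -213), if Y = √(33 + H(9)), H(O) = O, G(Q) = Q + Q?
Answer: 11268 - √42/182 ≈ 11268.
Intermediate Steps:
G(Q) = 2*Q
Y = √42 (Y = √(33 + 9) = √42 ≈ 6.4807)
s(Z, j) = √42/182
11268 - s(G(-3 - 5), -213) = 11268 - √42/182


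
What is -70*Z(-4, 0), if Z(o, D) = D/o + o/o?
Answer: -70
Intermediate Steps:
Z(o, D) = 1 + D/o (Z(o, D) = D/o + 1 = 1 + D/o)
-70*Z(-4, 0) = -70*(0 - 4)/(-4) = -(-35)*(-4)/2 = -70*1 = -70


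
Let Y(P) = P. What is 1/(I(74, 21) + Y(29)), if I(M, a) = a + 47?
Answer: 1/97 ≈ 0.010309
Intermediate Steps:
I(M, a) = 47 + a
1/(I(74, 21) + Y(29)) = 1/((47 + 21) + 29) = 1/(68 + 29) = 1/97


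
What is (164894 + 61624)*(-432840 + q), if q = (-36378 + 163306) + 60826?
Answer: -55516390548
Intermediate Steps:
q = 187754 (q = 126928 + 60826 = 187754)
(164894 + 61624)*(-432840 + q) = (164894 + 61624)*(-432840 + 187754) = 226518*(-245086) = -55516390548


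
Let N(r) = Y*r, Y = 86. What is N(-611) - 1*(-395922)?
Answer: 343376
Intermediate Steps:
N(r) = 86*r
N(-611) - 1*(-395922) = 86*(-611) - 1*(-395922) = -52546 + 395922 = 343376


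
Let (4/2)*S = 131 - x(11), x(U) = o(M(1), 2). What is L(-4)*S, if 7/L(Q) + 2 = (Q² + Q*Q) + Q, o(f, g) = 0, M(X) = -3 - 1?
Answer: 917/52 ≈ 17.635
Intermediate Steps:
M(X) = -4
x(U) = 0
L(Q) = 7/(-2 + Q + 2*Q²) (L(Q) = 7/(-2 + ((Q² + Q*Q) + Q)) = 7/(-2 + ((Q² + Q²) + Q)) = 7/(-2 + (2*Q² + Q)) = 7/(-2 + (Q + 2*Q²)) = 7/(-2 + Q + 2*Q²))
S = 131/2 (S = (131 - 1*0)/2 = (131 + 0)/2 = (½)*131 = 131/2 ≈ 65.500)
L(-4)*S = (7/(-2 - 4 + 2*(-4)²))*(131/2) = (7/(-2 - 4 + 2*16))*(131/2) = (7/(-2 - 4 + 32))*(131/2) = (7/26)*(131/2) = 917/52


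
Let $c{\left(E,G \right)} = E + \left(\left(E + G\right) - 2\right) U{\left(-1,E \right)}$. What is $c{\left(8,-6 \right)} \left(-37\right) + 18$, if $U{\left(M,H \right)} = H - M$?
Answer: $-278$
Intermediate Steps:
$c{\left(E,G \right)} = E + \left(1 + E\right) \left(-2 + E + G\right)$ ($c{\left(E,G \right)} = E + \left(\left(E + G\right) - 2\right) \left(E - -1\right) = E + \left(-2 + E + G\right) \left(E + 1\right) = E + \left(-2 + E + G\right) \left(1 + E\right) = E + \left(1 + E\right) \left(-2 + E + G\right)$)
$c{\left(8,-6 \right)} \left(-37\right) + 18 = \left(-2 - 6 + 8^{2} + 8 \left(-6\right)\right) \left(-37\right) + 18 = \left(-2 - 6 + 64 - 48\right) \left(-37\right) + 18 = 8 \left(-37\right) + 18 = -296 + 18 = -278$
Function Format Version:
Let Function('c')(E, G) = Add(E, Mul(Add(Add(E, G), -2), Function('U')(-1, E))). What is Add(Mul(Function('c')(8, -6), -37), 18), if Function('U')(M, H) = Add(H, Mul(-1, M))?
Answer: -278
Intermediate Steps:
Function('c')(E, G) = Add(E, Mul(Add(1, E), Add(-2, E, G))) (Function('c')(E, G) = Add(E, Mul(Add(Add(E, G), -2), Add(E, Mul(-1, -1)))) = Add(E, Mul(Add(-2, E, G), Add(E, 1))) = Add(E, Mul(Add(-2, E, G), Add(1, E))) = Add(E, Mul(Add(1, E), Add(-2, E, G))))
Add(Mul(Function('c')(8, -6), -37), 18) = Add(Mul(Add(-2, -6, Pow(8, 2), Mul(8, -6)), -37), 18) = Add(Mul(Add(-2, -6, 64, -48), -37), 18) = Add(Mul(8, -37), 18) = Add(-296, 18) = -278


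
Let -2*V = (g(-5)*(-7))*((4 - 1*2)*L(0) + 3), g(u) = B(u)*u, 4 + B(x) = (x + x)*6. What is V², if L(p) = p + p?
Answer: 11289600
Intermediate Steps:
L(p) = 2*p
B(x) = -4 + 12*x (B(x) = -4 + (x + x)*6 = -4 + (2*x)*6 = -4 + 12*x)
g(u) = u*(-4 + 12*u) (g(u) = (-4 + 12*u)*u = u*(-4 + 12*u))
V = 3360 (V = -(4*(-5)*(-1 + 3*(-5)))*(-7)*((4 - 1*2)*(2*0) + 3)/2 = -(4*(-5)*(-1 - 15))*(-7)*((4 - 2)*0 + 3)/2 = -(4*(-5)*(-16))*(-7)*(2*0 + 3)/2 = -320*(-7)*(0 + 3)/2 = -(-1120)*3 = -½*(-6720) = 3360)
V² = 3360² = 11289600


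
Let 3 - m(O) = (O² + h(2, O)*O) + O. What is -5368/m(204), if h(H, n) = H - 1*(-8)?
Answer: 488/3987 ≈ 0.12240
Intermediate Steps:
h(H, n) = 8 + H (h(H, n) = H + 8 = 8 + H)
m(O) = 3 - O² - 11*O (m(O) = 3 - ((O² + (8 + 2)*O) + O) = 3 - ((O² + 10*O) + O) = 3 - (O² + 11*O) = 3 + (-O² - 11*O) = 3 - O² - 11*O)
-5368/m(204) = -5368/(3 - 1*204² - 11*204) = -5368/(3 - 1*41616 - 2244) = -5368/(3 - 41616 - 2244) = -5368/(-43857) = -5368*(-1/43857) = 488/3987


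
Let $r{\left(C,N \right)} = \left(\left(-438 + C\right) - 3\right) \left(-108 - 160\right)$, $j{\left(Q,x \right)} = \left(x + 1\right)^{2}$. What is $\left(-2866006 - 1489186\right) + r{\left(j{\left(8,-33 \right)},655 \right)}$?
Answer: $-4511436$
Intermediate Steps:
$j{\left(Q,x \right)} = \left(1 + x\right)^{2}$
$r{\left(C,N \right)} = 118188 - 268 C$ ($r{\left(C,N \right)} = \left(-441 + C\right) \left(-268\right) = 118188 - 268 C$)
$\left(-2866006 - 1489186\right) + r{\left(j{\left(8,-33 \right)},655 \right)} = \left(-2866006 - 1489186\right) + \left(118188 - 268 \left(1 - 33\right)^{2}\right) = -4355192 + \left(118188 - 268 \left(-32\right)^{2}\right) = -4355192 + \left(118188 - 274432\right) = -4355192 - 156244 = -4511436$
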